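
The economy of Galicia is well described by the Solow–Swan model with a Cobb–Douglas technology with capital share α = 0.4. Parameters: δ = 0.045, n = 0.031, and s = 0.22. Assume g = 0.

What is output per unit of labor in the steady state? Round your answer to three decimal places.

At the steady state, Δk = 0, so s·k^α = (n + δ)·k.
Dividing both sides by k: k^(1−α) = s / (n + δ).
k^0.6 = 0.22 / (0.031 + 0.045) = 0.22 / 0.076 = 2.8947
k* = 2.8947^(1/0.6) ≈ 5.8795
y* = (k*)^α = 5.8795^0.4 ≈ 2.0311

y* = 2.031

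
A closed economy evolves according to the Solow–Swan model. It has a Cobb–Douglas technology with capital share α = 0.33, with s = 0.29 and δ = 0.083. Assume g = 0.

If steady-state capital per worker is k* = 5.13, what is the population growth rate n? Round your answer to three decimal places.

Steady state requires s·f(k) = (n + δ)·k, i.e. s·k^α = (n + δ)·k.
So s / (n + δ) = (k*)^(1−α) = 5.13^0.67 = 2.9907.
Therefore n + δ = s / 2.9907 = 0.29 / 2.9907 = 0.0970, so n = 0.0970 − 0.083 = 0.0140.

n ≈ 0.014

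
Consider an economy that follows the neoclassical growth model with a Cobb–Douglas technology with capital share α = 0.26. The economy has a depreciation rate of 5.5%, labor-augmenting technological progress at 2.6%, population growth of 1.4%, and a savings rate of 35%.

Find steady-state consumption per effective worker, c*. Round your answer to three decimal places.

At the steady state, Δk = 0, so s·k^α = (n + g + δ)·k.
Rearranging, k^(1−α) = s / (n + g + δ).
k^0.74 = 0.35 / (0.014 + 0.026 + 0.055) = 0.35 / 0.095 = 3.6842
k* = 3.6842^(1/0.74) ≈ 5.8254
y* = (k*)^α = 5.8254^0.26 ≈ 1.5812
c* = (1 − s)·y* = (1 − 0.35) × 1.5812 ≈ 1.0278

c* ≈ 1.028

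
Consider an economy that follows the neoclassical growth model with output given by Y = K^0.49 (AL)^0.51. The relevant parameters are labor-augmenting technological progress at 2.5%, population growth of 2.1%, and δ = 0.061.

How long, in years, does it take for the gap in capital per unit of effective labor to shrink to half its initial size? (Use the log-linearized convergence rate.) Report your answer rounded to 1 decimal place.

t_½ ≈ 12.7 years

Near the steady state the convergence rate is λ = (1 − α)(n + g + δ).
λ = (1 − 0.49) × 0.107 = 0.51 × 0.107 = 0.05457
Half-life = ln 2 / λ = 0.6931 / 0.05457 ≈ 12.70 years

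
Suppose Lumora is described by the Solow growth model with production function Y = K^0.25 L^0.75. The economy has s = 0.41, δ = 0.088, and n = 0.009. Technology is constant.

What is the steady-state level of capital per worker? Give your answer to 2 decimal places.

k* = 6.83

In steady state, investment equals break-even investment: s·k^α = (n + δ)·k.
Dividing both sides by k: k^(1−α) = s / (n + δ).
k^0.75 = 0.41 / (0.009 + 0.088) = 0.41 / 0.097 = 4.2268
k* = 4.2268^(1/0.75) ≈ 6.8341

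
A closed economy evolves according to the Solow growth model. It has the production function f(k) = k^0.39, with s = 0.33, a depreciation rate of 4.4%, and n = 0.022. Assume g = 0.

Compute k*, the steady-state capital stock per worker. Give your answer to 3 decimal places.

In steady state, investment equals break-even investment: s·k^α = (n + δ)·k.
Rearranging, k^(1−α) = s / (n + δ).
k^0.61 = 0.33 / (0.022 + 0.044) = 0.33 / 0.066 = 5.0000
k* = 5.0000^(1/0.61) ≈ 13.9911

k* ≈ 13.991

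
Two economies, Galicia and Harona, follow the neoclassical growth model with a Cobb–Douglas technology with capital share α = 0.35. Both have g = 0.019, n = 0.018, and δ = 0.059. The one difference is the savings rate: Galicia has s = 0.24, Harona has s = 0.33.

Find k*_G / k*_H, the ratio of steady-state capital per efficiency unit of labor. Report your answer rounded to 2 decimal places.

ratio ≈ 0.61

Steady-state k* = [s/(n + g + δ)]^(1/(1−α)), so the ratio is [ (s_G/(n + g + δ)_G) / (s_H/(n + g + δ)_H) ]^1.5385.
s_G/(n + g + δ)_G = 0.24/0.096 = 2.5000; s_H/(n + g + δ)_H = 0.33/0.096 = 3.4375.
Ratio = (2.5000/3.4375)^1.5385 = 0.7273^1.5385 ≈ 0.6127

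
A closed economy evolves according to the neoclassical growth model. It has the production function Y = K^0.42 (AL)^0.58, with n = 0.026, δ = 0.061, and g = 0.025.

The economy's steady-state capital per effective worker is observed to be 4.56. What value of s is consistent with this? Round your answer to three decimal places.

s ≈ 0.270

At the steady state, Δk = 0, so s·k^α = (n + g + δ)·k.
So s / (n + g + δ) = (k*)^(1−α) = 4.56^0.58 = 2.4110.
Therefore s = 2.4110 × (n + g + δ) = 2.4110 × 0.112 = 0.2700.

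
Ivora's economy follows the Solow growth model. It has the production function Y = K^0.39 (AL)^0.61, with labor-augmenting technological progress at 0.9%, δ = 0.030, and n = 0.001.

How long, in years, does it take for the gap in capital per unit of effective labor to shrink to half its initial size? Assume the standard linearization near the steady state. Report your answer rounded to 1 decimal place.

about 28.4 years

Near the steady state the convergence rate is λ = (1 − α)(n + g + δ).
λ = (1 − 0.39) × 0.040 = 0.61 × 0.040 = 0.0244
Half-life = ln 2 / λ = 0.6931 / 0.0244 ≈ 28.41 years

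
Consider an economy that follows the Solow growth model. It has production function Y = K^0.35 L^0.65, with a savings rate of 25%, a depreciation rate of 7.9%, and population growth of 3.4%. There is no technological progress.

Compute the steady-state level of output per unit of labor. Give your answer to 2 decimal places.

Steady state requires s·f(k) = (n + δ)·k, i.e. s·k^α = (n + δ)·k.
Dividing both sides by k: k^(1−α) = s / (n + δ).
k^0.65 = 0.25 / (0.034 + 0.079) = 0.25 / 0.113 = 2.2124
k* = 2.2124^(1/0.65) ≈ 3.3928
y* = (k*)^α = 3.3928^0.35 ≈ 1.5335

y* = 1.53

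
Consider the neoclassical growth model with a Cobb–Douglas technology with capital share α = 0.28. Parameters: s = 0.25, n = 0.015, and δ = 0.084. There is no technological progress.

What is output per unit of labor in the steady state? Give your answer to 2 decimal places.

In steady state, investment equals break-even investment: s·k^α = (n + δ)·k.
Rearranging, k^(1−α) = s / (n + δ).
k^0.72 = 0.25 / (0.015 + 0.084) = 0.25 / 0.099 = 2.5253
k* = 2.5253^(1/0.72) ≈ 3.6205
y* = (k*)^α = 3.6205^0.28 ≈ 1.4337

y* ≈ 1.43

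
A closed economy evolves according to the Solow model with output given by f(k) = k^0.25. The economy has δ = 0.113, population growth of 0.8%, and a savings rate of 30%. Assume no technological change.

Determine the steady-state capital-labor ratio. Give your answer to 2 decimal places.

In steady state, investment equals break-even investment: s·k^α = (n + δ)·k.
Dividing both sides by k: k^(1−α) = s / (n + δ).
k^0.75 = 0.30 / (0.008 + 0.113) = 0.30 / 0.121 = 2.4793
k* = 2.4793^(1/0.75) ≈ 3.3556

k* = 3.36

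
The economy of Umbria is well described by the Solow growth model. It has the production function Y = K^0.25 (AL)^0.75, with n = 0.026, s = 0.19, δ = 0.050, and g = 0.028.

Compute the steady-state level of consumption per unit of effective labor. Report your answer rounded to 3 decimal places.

Steady state requires s·f(k) = (n + g + δ)·k, i.e. s·k^α = (n + g + δ)·k.
Dividing both sides by k: k^(1−α) = s / (n + g + δ).
k^0.75 = 0.19 / (0.026 + 0.028 + 0.050) = 0.19 / 0.104 = 1.8269
k* = 1.8269^(1/0.75) ≈ 2.2333
y* = (k*)^α = 2.2333^0.25 ≈ 1.2225
c* = (1 − s)·y* = (1 − 0.19) × 1.2225 ≈ 0.9902

c* = 0.990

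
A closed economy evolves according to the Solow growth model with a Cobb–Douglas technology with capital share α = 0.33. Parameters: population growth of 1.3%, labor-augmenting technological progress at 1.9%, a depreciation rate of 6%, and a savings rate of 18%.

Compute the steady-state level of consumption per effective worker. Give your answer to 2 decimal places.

At the steady state, Δk = 0, so s·k^α = (n + g + δ)·k.
Dividing both sides by k: k^(1−α) = s / (n + g + δ).
k^0.67 = 0.18 / (0.013 + 0.019 + 0.060) = 0.18 / 0.092 = 1.9565
k* = 1.9565^(1/0.67) ≈ 2.7230
y* = (k*)^α = 2.7230^0.33 ≈ 1.3918
c* = (1 − s)·y* = (1 − 0.18) × 1.3918 ≈ 1.1413

c* = 1.14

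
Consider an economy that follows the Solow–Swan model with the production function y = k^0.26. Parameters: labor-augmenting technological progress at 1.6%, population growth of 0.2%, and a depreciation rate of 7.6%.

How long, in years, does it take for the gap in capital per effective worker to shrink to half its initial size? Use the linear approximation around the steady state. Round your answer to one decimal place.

half-life ≈ 10.0 years

Near the steady state the convergence rate is λ = (1 − α)(n + g + δ).
λ = (1 − 0.26) × 0.094 = 0.74 × 0.094 = 0.06956
Half-life = ln 2 / λ = 0.6931 / 0.06956 ≈ 9.96 years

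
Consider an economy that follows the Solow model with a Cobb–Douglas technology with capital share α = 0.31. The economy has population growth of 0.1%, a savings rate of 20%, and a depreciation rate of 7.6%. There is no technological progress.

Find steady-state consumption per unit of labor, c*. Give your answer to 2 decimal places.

c* ≈ 1.23

Steady state requires s·f(k) = (n + δ)·k, i.e. s·k^α = (n + δ)·k.
Dividing both sides by k: k^(1−α) = s / (n + δ).
k^0.69 = 0.20 / (0.001 + 0.076) = 0.20 / 0.077 = 2.5974
k* = 2.5974^(1/0.69) ≈ 3.9882
y* = (k*)^α = 3.9882^0.31 ≈ 1.5355
c* = (1 − s)·y* = (1 − 0.20) × 1.5355 ≈ 1.2284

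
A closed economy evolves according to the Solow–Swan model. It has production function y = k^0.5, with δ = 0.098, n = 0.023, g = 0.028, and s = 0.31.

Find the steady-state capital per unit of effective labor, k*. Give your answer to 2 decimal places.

In steady state, investment equals break-even investment: s·k^α = (n + g + δ)·k.
Dividing both sides by k: k^(1−α) = s / (n + g + δ).
k^0.5 = 0.31 / (0.023 + 0.028 + 0.098) = 0.31 / 0.149 = 2.0805
k* = 2.0805^(1/0.5) ≈ 4.3285

k* = 4.33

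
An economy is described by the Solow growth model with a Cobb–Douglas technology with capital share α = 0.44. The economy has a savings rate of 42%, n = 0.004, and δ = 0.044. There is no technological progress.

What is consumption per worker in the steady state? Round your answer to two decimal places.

c* = 3.19

Steady state requires s·f(k) = (n + δ)·k, i.e. s·k^α = (n + δ)·k.
Dividing both sides by k: k^(1−α) = s / (n + δ).
k^0.56 = 0.42 / (0.004 + 0.044) = 0.42 / 0.048 = 8.7500
k* = 8.7500^(1/0.56) ≈ 48.1013
y* = (k*)^α = 48.1013^0.44 ≈ 5.4973
c* = (1 − s)·y* = (1 − 0.42) × 5.4973 ≈ 3.1884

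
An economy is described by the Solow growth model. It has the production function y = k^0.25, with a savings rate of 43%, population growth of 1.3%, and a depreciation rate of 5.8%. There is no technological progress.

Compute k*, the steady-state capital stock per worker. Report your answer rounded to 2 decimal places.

Steady state requires s·f(k) = (n + δ)·k, i.e. s·k^α = (n + δ)·k.
Dividing both sides by k: k^(1−α) = s / (n + δ).
k^0.75 = 0.43 / (0.013 + 0.058) = 0.43 / 0.071 = 6.0563
k* = 6.0563^(1/0.75) ≈ 11.0393

k* = 11.04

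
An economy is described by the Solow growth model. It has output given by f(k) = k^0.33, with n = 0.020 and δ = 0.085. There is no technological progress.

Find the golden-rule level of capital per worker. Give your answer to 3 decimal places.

k_gold ≈ 5.524

The golden rule sets f'(k) = n + δ, i.e. α·k^(α−1) = n + δ.
So k^(1−α) = α / (n + δ) = 0.33 / 0.105 = 3.1429.
k_gold = 3.1429^(1/0.67) ≈ 5.5244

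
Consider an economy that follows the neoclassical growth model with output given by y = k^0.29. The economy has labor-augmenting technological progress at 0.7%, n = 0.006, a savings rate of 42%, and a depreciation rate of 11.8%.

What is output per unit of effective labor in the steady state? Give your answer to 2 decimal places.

At the steady state, Δk = 0, so s·k^α = (n + g + δ)·k.
Rearranging, k^(1−α) = s / (n + g + δ).
k^0.71 = 0.42 / (0.006 + 0.007 + 0.118) = 0.42 / 0.131 = 3.2061
k* = 3.2061^(1/0.71) ≈ 5.1599
y* = (k*)^α = 5.1599^0.29 ≈ 1.6094

y* ≈ 1.61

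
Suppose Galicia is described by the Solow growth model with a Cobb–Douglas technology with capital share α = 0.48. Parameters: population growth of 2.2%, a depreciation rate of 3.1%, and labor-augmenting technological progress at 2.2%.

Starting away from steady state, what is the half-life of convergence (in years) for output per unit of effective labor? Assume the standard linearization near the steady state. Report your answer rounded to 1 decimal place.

Near the steady state the convergence rate is λ = (1 − α)(n + g + δ).
λ = (1 − 0.48) × 0.075 = 0.52 × 0.075 = 0.0390
Half-life = ln 2 / λ = 0.6931 / 0.0390 ≈ 17.77 years

half-life ≈ 17.8 years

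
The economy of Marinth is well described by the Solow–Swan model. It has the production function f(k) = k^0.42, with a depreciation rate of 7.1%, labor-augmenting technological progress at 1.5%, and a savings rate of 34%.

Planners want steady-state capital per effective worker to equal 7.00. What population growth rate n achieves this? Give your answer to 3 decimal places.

In steady state, investment equals break-even investment: s·k^α = (n + g + δ)·k.
So s / (n + g + δ) = (k*)^(1−α) = 7.00^0.58 = 3.0914.
Therefore n + g + δ = s / 3.0914 = 0.34 / 3.0914 = 0.1100, so n = 0.1100 − 0.086 = 0.0240.

n ≈ 0.024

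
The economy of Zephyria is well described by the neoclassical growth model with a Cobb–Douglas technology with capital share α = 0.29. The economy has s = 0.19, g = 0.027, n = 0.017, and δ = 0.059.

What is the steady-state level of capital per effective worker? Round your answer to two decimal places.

Steady state requires s·f(k) = (n + g + δ)·k, i.e. s·k^α = (n + g + δ)·k.
Rearranging, k^(1−α) = s / (n + g + δ).
k^0.71 = 0.19 / (0.017 + 0.027 + 0.059) = 0.19 / 0.103 = 1.8447
k* = 1.8447^(1/0.71) ≈ 2.3689

k* ≈ 2.37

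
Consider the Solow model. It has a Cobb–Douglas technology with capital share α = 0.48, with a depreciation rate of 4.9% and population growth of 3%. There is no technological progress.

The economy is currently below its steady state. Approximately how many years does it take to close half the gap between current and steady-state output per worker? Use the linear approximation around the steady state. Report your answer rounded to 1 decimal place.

Near the steady state the convergence rate is λ = (1 − α)(n + δ).
λ = (1 − 0.48) × 0.079 = 0.52 × 0.079 = 0.04108
Half-life = ln 2 / λ = 0.6931 / 0.04108 ≈ 16.87 years

t_½ ≈ 16.9 years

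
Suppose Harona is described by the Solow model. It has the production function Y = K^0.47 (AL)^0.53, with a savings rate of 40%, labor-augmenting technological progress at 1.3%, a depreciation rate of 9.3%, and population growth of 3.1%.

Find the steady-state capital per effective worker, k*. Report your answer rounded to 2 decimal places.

Steady state requires s·f(k) = (n + g + δ)·k, i.e. s·k^α = (n + g + δ)·k.
Dividing both sides by k: k^(1−α) = s / (n + g + δ).
k^0.53 = 0.40 / (0.031 + 0.013 + 0.093) = 0.40 / 0.137 = 2.9197
k* = 2.9197^(1/0.53) ≈ 7.5509

k* ≈ 7.55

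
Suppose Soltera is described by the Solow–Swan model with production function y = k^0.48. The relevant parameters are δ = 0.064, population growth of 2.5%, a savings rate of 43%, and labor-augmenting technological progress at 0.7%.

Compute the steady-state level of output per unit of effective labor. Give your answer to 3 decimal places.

In steady state, investment equals break-even investment: s·k^α = (n + g + δ)·k.
Rearranging, k^(1−α) = s / (n + g + δ).
k^0.52 = 0.43 / (0.025 + 0.007 + 0.064) = 0.43 / 0.096 = 4.4792
k* = 4.4792^(1/0.52) ≈ 17.8776
y* = (k*)^α = 17.8776^0.48 ≈ 3.9912

y* = 3.991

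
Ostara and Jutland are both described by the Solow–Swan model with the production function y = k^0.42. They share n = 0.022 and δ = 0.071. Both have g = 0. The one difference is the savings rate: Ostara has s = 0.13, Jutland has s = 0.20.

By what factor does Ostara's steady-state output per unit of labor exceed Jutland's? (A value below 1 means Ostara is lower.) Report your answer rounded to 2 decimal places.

Steady-state y* = [s/(n + δ)]^(α/(1−α)), so the ratio is [ (s_O/(n + δ)_O) / (s_J/(n + δ)_J) ]^0.7241.
s_O/(n + δ)_O = 0.13/0.093 = 1.3978; s_J/(n + δ)_J = 0.20/0.093 = 2.1505.
Ratio = (1.3978/2.1505)^0.7241 = 0.6500^0.7241 ≈ 0.7320

ratio ≈ 0.73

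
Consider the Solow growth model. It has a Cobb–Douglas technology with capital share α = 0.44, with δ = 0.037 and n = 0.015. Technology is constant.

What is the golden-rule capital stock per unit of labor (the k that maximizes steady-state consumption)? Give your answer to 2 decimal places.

The golden rule sets f'(k) = n + δ, i.e. α·k^(α−1) = n + δ.
So k^(1−α) = α / (n + δ) = 0.44 / 0.052 = 8.4615.
k_gold = 8.4615^(1/0.56) ≈ 45.3060

k_gold ≈ 45.31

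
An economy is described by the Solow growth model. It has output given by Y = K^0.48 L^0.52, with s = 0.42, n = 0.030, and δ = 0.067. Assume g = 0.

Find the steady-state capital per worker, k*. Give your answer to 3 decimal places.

k* ≈ 16.749

At the steady state, Δk = 0, so s·k^α = (n + δ)·k.
Dividing both sides by k: k^(1−α) = s / (n + δ).
k^0.52 = 0.42 / (0.030 + 0.067) = 0.42 / 0.097 = 4.3299
k* = 4.3299^(1/0.52) ≈ 16.7493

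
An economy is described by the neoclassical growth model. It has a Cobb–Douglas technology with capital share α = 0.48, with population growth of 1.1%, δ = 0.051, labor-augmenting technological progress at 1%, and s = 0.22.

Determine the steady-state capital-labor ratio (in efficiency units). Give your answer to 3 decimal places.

At the steady state, Δk = 0, so s·k^α = (n + g + δ)·k.
Dividing both sides by k: k^(1−α) = s / (n + g + δ).
k^0.52 = 0.22 / (0.011 + 0.010 + 0.051) = 0.22 / 0.072 = 3.0556
k* = 3.0556^(1/0.52) ≈ 8.5680

k* = 8.568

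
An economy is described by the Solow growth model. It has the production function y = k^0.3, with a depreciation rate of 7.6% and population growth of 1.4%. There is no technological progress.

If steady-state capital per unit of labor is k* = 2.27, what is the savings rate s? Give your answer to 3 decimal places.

Steady state requires s·f(k) = (n + δ)·k, i.e. s·k^α = (n + δ)·k.
So s / (n + δ) = (k*)^(1−α) = 2.27^0.7 = 1.7751.
Therefore s = 1.7751 × (n + δ) = 1.7751 × 0.090 = 0.1598.

s ≈ 0.160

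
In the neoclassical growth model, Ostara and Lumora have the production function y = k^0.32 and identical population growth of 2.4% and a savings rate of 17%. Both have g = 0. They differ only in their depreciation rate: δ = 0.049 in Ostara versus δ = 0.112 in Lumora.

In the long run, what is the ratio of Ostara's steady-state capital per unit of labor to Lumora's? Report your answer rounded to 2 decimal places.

k*_O / k*_L ≈ 2.50

Steady-state k* = [s/(n + δ)]^(1/(1−α)), so the ratio is [ (s_O/(n + δ)_O) / (s_L/(n + δ)_L) ]^1.4706.
s_O/(n + δ)_O = 0.17/0.073 = 2.3288; s_L/(n + δ)_L = 0.17/0.136 = 1.2500.
Ratio = (2.3288/1.2500)^1.4706 = 1.8630^1.4706 ≈ 2.4967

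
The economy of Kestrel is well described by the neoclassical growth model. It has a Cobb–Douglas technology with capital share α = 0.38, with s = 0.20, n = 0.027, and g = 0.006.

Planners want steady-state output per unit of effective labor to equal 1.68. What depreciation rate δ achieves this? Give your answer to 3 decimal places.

At the steady state, Δk = 0, so s·k^α = (n + g + δ)·k.
Since y* = [s/(n + g + δ)]^(α/(1−α)), we have s/(n + g + δ) = (y*)^((1−α)/α) = 1.68^1.6316 = 2.3314.
Therefore n + g + δ = s / 2.3314 = 0.20 / 2.3314 = 0.0858, so δ = 0.0858 − 0.033 = 0.0528.

δ ≈ 0.053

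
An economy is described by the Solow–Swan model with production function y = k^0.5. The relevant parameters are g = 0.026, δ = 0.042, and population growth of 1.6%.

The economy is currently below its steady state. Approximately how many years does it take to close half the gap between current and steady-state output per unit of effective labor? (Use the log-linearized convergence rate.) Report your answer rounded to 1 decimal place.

about 16.5 years

Near the steady state the convergence rate is λ = (1 − α)(n + g + δ).
λ = (1 − 0.5) × 0.084 = 0.5 × 0.084 = 0.0420
Half-life = ln 2 / λ = 0.6931 / 0.0420 ≈ 16.50 years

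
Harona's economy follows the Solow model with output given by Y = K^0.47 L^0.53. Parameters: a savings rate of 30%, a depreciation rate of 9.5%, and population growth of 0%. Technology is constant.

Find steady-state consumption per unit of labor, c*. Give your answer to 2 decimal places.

c* = 1.94

Steady state requires s·f(k) = (n + δ)·k, i.e. s·k^α = (n + δ)·k.
Dividing both sides by k: k^(1−α) = s / (n + δ).
k^0.53 = 0.30 / (0.000 + 0.095) = 0.30 / 0.095 = 3.1579
k* = 3.1579^(1/0.53) ≈ 8.7551
y* = (k*)^α = 8.7551^0.47 ≈ 2.7724
c* = (1 − s)·y* = (1 − 0.30) × 2.7724 ≈ 1.9407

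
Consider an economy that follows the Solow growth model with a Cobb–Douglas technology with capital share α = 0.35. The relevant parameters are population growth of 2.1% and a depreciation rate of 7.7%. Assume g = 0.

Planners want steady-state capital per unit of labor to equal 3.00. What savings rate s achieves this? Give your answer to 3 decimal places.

Steady state requires s·f(k) = (n + δ)·k, i.e. s·k^α = (n + δ)·k.
So s / (n + δ) = (k*)^(1−α) = 3.00^0.65 = 2.0423.
Therefore s = 2.0423 × (n + δ) = 2.0423 × 0.098 = 0.2001.

s ≈ 0.200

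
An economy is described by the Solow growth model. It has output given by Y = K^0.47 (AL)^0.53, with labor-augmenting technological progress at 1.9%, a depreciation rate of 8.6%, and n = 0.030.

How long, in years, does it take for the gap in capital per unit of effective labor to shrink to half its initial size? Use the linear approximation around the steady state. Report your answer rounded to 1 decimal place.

Near the steady state the convergence rate is λ = (1 − α)(n + g + δ).
λ = (1 − 0.47) × 0.135 = 0.53 × 0.135 = 0.07155
Half-life = ln 2 / λ = 0.6931 / 0.07155 ≈ 9.69 years

about 9.7 years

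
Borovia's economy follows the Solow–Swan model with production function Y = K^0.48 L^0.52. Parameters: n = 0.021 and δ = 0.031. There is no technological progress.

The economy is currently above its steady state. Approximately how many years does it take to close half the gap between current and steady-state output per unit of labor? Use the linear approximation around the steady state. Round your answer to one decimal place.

about 25.6 years

Near the steady state the convergence rate is λ = (1 − α)(n + δ).
λ = (1 − 0.48) × 0.052 = 0.52 × 0.052 = 0.02704
Half-life = ln 2 / λ = 0.6931 / 0.02704 ≈ 25.63 years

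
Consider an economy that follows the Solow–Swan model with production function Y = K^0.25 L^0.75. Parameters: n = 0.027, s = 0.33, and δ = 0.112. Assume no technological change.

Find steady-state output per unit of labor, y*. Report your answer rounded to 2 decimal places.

y* = 1.33

Steady state requires s·f(k) = (n + δ)·k, i.e. s·k^α = (n + δ)·k.
Dividing both sides by k: k^(1−α) = s / (n + δ).
k^0.75 = 0.33 / (0.027 + 0.112) = 0.33 / 0.139 = 2.3741
k* = 2.3741^(1/0.75) ≈ 3.1671
y* = (k*)^α = 3.1671^0.25 ≈ 1.3340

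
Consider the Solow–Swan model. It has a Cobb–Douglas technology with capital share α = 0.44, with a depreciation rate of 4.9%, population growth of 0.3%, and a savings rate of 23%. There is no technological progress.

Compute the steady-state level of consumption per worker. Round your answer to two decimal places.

c* ≈ 2.48

At the steady state, Δk = 0, so s·k^α = (n + δ)·k.
Dividing both sides by k: k^(1−α) = s / (n + δ).
k^0.56 = 0.23 / (0.003 + 0.049) = 0.23 / 0.052 = 4.4231
k* = 4.4231^(1/0.56) ≈ 14.2260
y* = (k*)^α = 14.2260^0.44 ≈ 3.2163
c* = (1 − s)·y* = (1 − 0.23) × 3.2163 ≈ 2.4766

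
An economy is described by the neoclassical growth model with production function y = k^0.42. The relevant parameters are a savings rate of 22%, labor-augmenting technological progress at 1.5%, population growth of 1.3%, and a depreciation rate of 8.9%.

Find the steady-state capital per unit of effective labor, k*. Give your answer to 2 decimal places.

k* ≈ 2.97

At the steady state, Δk = 0, so s·k^α = (n + g + δ)·k.
Rearranging, k^(1−α) = s / (n + g + δ).
k^0.58 = 0.22 / (0.013 + 0.015 + 0.089) = 0.22 / 0.117 = 1.8803
k* = 1.8803^(1/0.58) ≈ 2.9703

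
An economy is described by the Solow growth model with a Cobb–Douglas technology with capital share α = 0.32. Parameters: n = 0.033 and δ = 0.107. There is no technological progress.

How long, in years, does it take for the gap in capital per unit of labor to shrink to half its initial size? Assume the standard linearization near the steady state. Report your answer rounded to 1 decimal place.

half-life ≈ 7.3 years

Near the steady state the convergence rate is λ = (1 − α)(n + δ).
λ = (1 − 0.32) × 0.140 = 0.68 × 0.140 = 0.0952
Half-life = ln 2 / λ = 0.6931 / 0.0952 ≈ 7.28 years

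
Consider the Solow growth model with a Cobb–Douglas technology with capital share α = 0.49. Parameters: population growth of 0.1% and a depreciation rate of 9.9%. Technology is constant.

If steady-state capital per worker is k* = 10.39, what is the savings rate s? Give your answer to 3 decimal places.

Steady state requires s·f(k) = (n + δ)·k, i.e. s·k^α = (n + δ)·k.
So s / (n + δ) = (k*)^(1−α) = 10.39^0.51 = 3.2997.
Therefore s = 3.2997 × (n + δ) = 3.2997 × 0.100 = 0.3300.

s ≈ 0.330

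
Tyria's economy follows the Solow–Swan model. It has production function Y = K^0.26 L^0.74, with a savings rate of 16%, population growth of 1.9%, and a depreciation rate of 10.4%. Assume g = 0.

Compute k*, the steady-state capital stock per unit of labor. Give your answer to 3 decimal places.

k* ≈ 1.427

At the steady state, Δk = 0, so s·k^α = (n + δ)·k.
Dividing both sides by k: k^(1−α) = s / (n + δ).
k^0.74 = 0.16 / (0.019 + 0.104) = 0.16 / 0.123 = 1.3008
k* = 1.3008^(1/0.74) ≈ 1.4267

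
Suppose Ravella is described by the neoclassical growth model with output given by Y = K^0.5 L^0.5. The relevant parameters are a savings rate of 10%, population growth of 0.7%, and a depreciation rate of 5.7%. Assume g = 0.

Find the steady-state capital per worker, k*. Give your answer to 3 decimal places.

Steady state requires s·f(k) = (n + δ)·k, i.e. s·k^α = (n + δ)·k.
Rearranging, k^(1−α) = s / (n + δ).
k^0.5 = 0.10 / (0.007 + 0.057) = 0.10 / 0.064 = 1.5625
k* = 1.5625^(1/0.5) ≈ 2.4414

k* ≈ 2.441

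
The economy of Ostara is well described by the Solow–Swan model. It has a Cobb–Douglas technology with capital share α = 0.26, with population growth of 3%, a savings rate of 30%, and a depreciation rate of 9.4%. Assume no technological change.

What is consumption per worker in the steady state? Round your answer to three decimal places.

In steady state, investment equals break-even investment: s·k^α = (n + δ)·k.
Dividing both sides by k: k^(1−α) = s / (n + δ).
k^0.74 = 0.30 / (0.030 + 0.094) = 0.30 / 0.124 = 2.4194
k* = 2.4194^(1/0.74) ≈ 3.3001
y* = (k*)^α = 3.3001^0.26 ≈ 1.3640
c* = (1 − s)·y* = (1 − 0.30) × 1.3640 ≈ 0.9548

c* = 0.955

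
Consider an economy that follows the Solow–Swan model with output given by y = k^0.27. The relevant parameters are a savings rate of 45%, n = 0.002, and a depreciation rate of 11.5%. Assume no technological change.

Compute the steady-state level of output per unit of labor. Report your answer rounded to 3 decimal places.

y* = 1.646

In steady state, investment equals break-even investment: s·k^α = (n + δ)·k.
Dividing both sides by k: k^(1−α) = s / (n + δ).
k^0.73 = 0.45 / (0.002 + 0.115) = 0.45 / 0.117 = 3.8462
k* = 3.8462^(1/0.73) ≈ 6.3301
y* = (k*)^α = 6.3301^0.27 ≈ 1.6458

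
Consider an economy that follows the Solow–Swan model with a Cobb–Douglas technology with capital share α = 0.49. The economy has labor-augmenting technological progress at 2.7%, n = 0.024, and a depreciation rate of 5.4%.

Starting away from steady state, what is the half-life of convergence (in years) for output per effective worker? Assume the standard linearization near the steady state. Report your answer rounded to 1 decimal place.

about 12.9 years

Near the steady state the convergence rate is λ = (1 − α)(n + g + δ).
λ = (1 − 0.49) × 0.105 = 0.51 × 0.105 = 0.05355
Half-life = ln 2 / λ = 0.6931 / 0.05355 ≈ 12.94 years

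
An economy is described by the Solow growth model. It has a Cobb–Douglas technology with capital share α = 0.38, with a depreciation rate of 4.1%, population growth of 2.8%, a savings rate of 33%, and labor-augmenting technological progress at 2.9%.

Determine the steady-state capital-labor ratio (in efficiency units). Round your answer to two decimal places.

At the steady state, Δk = 0, so s·k^α = (n + g + δ)·k.
Dividing both sides by k: k^(1−α) = s / (n + g + δ).
k^0.62 = 0.33 / (0.028 + 0.029 + 0.041) = 0.33 / 0.098 = 3.3673
k* = 3.3673^(1/0.62) ≈ 7.0869

k* = 7.09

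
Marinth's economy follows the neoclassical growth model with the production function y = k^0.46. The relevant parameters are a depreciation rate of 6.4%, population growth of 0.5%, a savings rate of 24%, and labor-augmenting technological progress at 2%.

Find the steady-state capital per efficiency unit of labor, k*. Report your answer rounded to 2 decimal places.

Steady state requires s·f(k) = (n + g + δ)·k, i.e. s·k^α = (n + g + δ)·k.
Dividing both sides by k: k^(1−α) = s / (n + g + δ).
k^0.54 = 0.24 / (0.005 + 0.020 + 0.064) = 0.24 / 0.089 = 2.6966
k* = 2.6966^(1/0.54) ≈ 6.2778

k* = 6.28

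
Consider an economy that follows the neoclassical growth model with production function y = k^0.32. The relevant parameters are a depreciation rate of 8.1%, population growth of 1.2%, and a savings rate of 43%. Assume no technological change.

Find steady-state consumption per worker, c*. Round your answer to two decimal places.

c* ≈ 1.17

In steady state, investment equals break-even investment: s·k^α = (n + δ)·k.
Dividing both sides by k: k^(1−α) = s / (n + δ).
k^0.68 = 0.43 / (0.012 + 0.081) = 0.43 / 0.093 = 4.6237
k* = 4.6237^(1/0.68) ≈ 9.5044
y* = (k*)^α = 9.5044^0.32 ≈ 2.0556
c* = (1 − s)·y* = (1 − 0.43) × 2.0556 ≈ 1.1717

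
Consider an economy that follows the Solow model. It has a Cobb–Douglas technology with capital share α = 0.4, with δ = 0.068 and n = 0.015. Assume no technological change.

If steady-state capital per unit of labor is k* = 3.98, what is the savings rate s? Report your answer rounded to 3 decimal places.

s ≈ 0.190

Steady state requires s·f(k) = (n + δ)·k, i.e. s·k^α = (n + δ)·k.
So s / (n + δ) = (k*)^(1−α) = 3.98^0.6 = 2.2905.
Therefore s = 2.2905 × (n + δ) = 2.2905 × 0.083 = 0.1901.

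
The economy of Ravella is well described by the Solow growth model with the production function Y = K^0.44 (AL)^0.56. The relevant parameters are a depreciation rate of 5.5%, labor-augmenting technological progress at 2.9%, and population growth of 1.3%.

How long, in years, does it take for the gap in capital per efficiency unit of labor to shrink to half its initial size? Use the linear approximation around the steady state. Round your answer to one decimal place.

Near the steady state the convergence rate is λ = (1 − α)(n + g + δ).
λ = (1 − 0.44) × 0.097 = 0.56 × 0.097 = 0.05432
Half-life = ln 2 / λ = 0.6931 / 0.05432 ≈ 12.76 years

half-life ≈ 12.8 years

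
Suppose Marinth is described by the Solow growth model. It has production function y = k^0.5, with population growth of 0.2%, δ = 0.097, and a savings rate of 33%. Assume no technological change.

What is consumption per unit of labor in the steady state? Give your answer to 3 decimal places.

c* = 2.233

In steady state, investment equals break-even investment: s·k^α = (n + δ)·k.
Rearranging, k^(1−α) = s / (n + δ).
k^0.5 = 0.33 / (0.002 + 0.097) = 0.33 / 0.099 = 3.3333
k* = 3.3333^(1/0.5) ≈ 11.1109
y* = (k*)^α = 11.1109^0.5 ≈ 3.3333
c* = (1 − s)·y* = (1 − 0.33) × 3.3333 ≈ 2.2333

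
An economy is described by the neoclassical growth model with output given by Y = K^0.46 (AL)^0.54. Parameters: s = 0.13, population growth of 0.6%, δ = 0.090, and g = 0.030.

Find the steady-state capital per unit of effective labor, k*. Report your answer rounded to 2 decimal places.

k* ≈ 1.06

At the steady state, Δk = 0, so s·k^α = (n + g + δ)·k.
Rearranging, k^(1−α) = s / (n + g + δ).
k^0.54 = 0.13 / (0.006 + 0.030 + 0.090) = 0.13 / 0.126 = 1.0317
k* = 1.0317^(1/0.54) ≈ 1.0595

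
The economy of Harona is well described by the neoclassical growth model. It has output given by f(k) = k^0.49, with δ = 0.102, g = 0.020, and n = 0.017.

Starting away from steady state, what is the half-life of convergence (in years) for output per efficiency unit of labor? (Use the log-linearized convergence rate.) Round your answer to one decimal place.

half-life ≈ 9.8 years

Near the steady state the convergence rate is λ = (1 − α)(n + g + δ).
λ = (1 − 0.49) × 0.139 = 0.51 × 0.139 = 0.07089
Half-life = ln 2 / λ = 0.6931 / 0.07089 ≈ 9.78 years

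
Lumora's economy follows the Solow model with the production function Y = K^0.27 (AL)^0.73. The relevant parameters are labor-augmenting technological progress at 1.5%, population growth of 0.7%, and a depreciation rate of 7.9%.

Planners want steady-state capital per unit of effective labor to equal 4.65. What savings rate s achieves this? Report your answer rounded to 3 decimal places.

s ≈ 0.310

In steady state, investment equals break-even investment: s·k^α = (n + g + δ)·k.
So s / (n + g + δ) = (k*)^(1−α) = 4.65^0.73 = 3.0707.
Therefore s = 3.0707 × (n + g + δ) = 3.0707 × 0.101 = 0.3101.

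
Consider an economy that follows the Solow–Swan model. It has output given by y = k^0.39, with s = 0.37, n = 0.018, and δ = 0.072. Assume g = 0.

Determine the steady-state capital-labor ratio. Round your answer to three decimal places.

k* = 10.151

At the steady state, Δk = 0, so s·k^α = (n + δ)·k.
Dividing both sides by k: k^(1−α) = s / (n + δ).
k^0.61 = 0.37 / (0.018 + 0.072) = 0.37 / 0.090 = 4.1111
k* = 4.1111^(1/0.61) ≈ 10.1505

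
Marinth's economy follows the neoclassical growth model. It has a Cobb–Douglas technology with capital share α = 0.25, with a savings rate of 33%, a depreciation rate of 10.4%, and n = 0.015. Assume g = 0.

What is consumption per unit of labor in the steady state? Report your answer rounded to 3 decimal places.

c* = 0.941

In steady state, investment equals break-even investment: s·k^α = (n + δ)·k.
Dividing both sides by k: k^(1−α) = s / (n + δ).
k^0.75 = 0.33 / (0.015 + 0.104) = 0.33 / 0.119 = 2.7731
k* = 2.7731^(1/0.75) ≈ 3.8960
y* = (k*)^α = 3.8960^0.25 ≈ 1.4049
c* = (1 − s)·y* = (1 − 0.33) × 1.4049 ≈ 0.9413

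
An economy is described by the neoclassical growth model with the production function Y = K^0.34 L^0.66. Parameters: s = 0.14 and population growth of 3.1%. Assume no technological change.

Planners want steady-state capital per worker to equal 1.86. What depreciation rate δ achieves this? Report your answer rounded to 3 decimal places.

δ ≈ 0.062

Steady state requires s·f(k) = (n + δ)·k, i.e. s·k^α = (n + δ)·k.
So s / (n + δ) = (k*)^(1−α) = 1.86^0.66 = 1.5062.
Therefore n + δ = s / 1.5062 = 0.14 / 1.5062 = 0.0929, so δ = 0.0929 − 0.031 = 0.0619.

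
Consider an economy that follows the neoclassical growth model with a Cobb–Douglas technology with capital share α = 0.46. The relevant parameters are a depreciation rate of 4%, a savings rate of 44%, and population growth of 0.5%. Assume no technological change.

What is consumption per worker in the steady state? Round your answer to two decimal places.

c* ≈ 3.91

Steady state requires s·f(k) = (n + δ)·k, i.e. s·k^α = (n + δ)·k.
Rearranging, k^(1−α) = s / (n + δ).
k^0.54 = 0.44 / (0.005 + 0.040) = 0.44 / 0.045 = 9.7778
k* = 9.7778^(1/0.54) ≈ 68.1993
y* = (k*)^α = 68.1993^0.46 ≈ 6.9749
c* = (1 − s)·y* = (1 − 0.44) × 6.9749 ≈ 3.9059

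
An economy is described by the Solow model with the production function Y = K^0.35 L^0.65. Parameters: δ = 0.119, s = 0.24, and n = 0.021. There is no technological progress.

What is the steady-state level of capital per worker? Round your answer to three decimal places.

k* ≈ 2.292

Steady state requires s·f(k) = (n + δ)·k, i.e. s·k^α = (n + δ)·k.
Dividing both sides by k: k^(1−α) = s / (n + δ).
k^0.65 = 0.24 / (0.021 + 0.119) = 0.24 / 0.140 = 1.7143
k* = 1.7143^(1/0.65) ≈ 2.2916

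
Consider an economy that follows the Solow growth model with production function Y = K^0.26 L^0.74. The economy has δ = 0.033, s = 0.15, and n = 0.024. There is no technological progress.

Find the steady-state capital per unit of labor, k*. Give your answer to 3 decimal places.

k* = 3.697

In steady state, investment equals break-even investment: s·k^α = (n + δ)·k.
Rearranging, k^(1−α) = s / (n + δ).
k^0.74 = 0.15 / (0.024 + 0.033) = 0.15 / 0.057 = 2.6316
k* = 2.6316^(1/0.74) ≈ 3.6971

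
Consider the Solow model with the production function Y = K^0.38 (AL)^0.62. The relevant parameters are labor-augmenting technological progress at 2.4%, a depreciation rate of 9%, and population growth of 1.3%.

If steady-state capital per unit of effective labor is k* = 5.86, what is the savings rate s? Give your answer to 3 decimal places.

s ≈ 0.380

Steady state requires s·f(k) = (n + g + δ)·k, i.e. s·k^α = (n + g + δ)·k.
So s / (n + g + δ) = (k*)^(1−α) = 5.86^0.62 = 2.9929.
Therefore s = 2.9929 × (n + g + δ) = 2.9929 × 0.127 = 0.3801.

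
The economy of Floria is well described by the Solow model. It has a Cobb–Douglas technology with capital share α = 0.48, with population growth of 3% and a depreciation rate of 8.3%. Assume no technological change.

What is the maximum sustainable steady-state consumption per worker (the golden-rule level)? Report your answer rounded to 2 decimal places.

c_gold ≈ 1.98

At the golden rule, f'(k) = n + δ, so α·k^(α−1) = n + δ and k_gold = (α/(n + δ))^(1/(1−α)).
k_gold = (0.48/0.113)^(1/0.52) = 4.2478^1.9231 ≈ 16.1444
c_gold = f(k_gold) − (n + δ)·k_gold = 3.8006 − 0.113×16.1444 ≈ 1.9763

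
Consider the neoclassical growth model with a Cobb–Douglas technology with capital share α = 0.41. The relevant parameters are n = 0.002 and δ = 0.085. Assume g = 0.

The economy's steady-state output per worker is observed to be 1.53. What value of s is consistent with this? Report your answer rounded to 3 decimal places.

At the steady state, Δk = 0, so s·k^α = (n + δ)·k.
Since y* = [s/(n + δ)]^(α/(1−α)), we have s/(n + δ) = (y*)^((1−α)/α) = 1.53^1.439 = 1.8440.
Therefore s = 1.8440 × (n + δ) = 1.8440 × 0.087 = 0.1604.

s ≈ 0.160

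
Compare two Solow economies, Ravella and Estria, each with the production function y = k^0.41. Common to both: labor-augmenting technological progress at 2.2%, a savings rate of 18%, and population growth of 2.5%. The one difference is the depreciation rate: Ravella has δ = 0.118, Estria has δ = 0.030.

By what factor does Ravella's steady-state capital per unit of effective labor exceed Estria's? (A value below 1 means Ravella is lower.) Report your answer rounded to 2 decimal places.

ratio ≈ 0.27

Steady-state k* = [s/(n + g + δ)]^(1/(1−α)), so the ratio is [ (s_R/(n + g + δ)_R) / (s_E/(n + g + δ)_E) ]^1.6949.
s_R/(n + g + δ)_R = 0.18/0.165 = 1.0909; s_E/(n + g + δ)_E = 0.18/0.077 = 2.3377.
Ratio = (1.0909/2.3377)^1.6949 = 0.4667^1.6949 ≈ 0.2748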